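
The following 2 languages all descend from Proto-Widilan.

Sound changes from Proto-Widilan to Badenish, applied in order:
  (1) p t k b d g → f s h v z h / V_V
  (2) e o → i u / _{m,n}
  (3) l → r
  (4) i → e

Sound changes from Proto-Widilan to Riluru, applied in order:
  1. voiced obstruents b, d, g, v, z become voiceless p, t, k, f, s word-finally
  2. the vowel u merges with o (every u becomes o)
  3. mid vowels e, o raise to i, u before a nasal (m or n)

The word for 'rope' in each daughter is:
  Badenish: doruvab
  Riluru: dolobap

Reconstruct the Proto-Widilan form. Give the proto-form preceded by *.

Position 5: Badenish has v, Riluru has b. Riluru preserves b here (none of its changes turn any other segment into b), so the proto-segment is *b.
Position 7: Badenish has b, Riluru has p. Badenish preserves b here (none of its changes turn any other segment into b), so the proto-segment is *b.
Position 4: Badenish has u, Riluru has o. Taking the neighbouring segments as reconstructed: Badenish u can only go back to *u; Riluru o could go back to *o or *u — the one source consistent with every daughter is *u.
Verify the candidate proto-form against each daughter:
Badenish: *dolubab
  dolubab → doluvab   [intervocalic lenition]
  doluvab (rule 2 does not apply)
  doluvab → doruvab   [unconditioned shift]
  doruvab (rule 4 does not apply)
  giving Badenish doruvab.
Riluru: *dolubab > dolubap > dolobap  (by final devoicing, vowel merger)
*dolubab is the unique common source.

*dolubab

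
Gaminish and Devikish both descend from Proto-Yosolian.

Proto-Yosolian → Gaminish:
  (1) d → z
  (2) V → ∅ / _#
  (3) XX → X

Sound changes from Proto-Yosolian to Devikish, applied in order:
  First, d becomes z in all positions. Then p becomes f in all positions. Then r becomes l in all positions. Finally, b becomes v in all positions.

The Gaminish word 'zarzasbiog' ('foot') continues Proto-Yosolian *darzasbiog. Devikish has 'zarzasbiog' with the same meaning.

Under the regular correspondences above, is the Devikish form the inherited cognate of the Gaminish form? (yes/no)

no

Derive the expected Devikish reflex of *darzasbiog:
Devikish: start from *darzasbiog.
  rule 1 (unconditioned shift): darzasbiog → zarzasbiog
  rule 2: no change — zarzasbiog
  rule 3 (unconditioned shift): zarzasbiog → zalzasbiog
  rule 4 (unconditioned shift): zalzasbiog → zalzasviog
  ⇒ Devikish zalzasviog
The regular Devikish reflex would be 'zalzasviog', but the attested form is 'zarzasbiog'. The correspondence is irregular, so they are not cognates (the Devikish form has a different source).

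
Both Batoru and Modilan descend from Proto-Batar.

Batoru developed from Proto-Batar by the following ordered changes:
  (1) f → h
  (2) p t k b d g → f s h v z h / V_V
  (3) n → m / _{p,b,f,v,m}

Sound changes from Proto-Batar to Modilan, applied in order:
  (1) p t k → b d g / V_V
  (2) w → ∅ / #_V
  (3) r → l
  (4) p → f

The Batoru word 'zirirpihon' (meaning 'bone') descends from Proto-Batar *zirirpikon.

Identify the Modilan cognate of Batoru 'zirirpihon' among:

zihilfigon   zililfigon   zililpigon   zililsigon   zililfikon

Modilan: *zirirpikon > zirirpigon > zililpigon > zililfigon  (by intervocalic voicing, unconditioned shift, unconditioned shift)
Only 'zililfigon' matches the regular Modilan development of *zirirpikon.

zililfigon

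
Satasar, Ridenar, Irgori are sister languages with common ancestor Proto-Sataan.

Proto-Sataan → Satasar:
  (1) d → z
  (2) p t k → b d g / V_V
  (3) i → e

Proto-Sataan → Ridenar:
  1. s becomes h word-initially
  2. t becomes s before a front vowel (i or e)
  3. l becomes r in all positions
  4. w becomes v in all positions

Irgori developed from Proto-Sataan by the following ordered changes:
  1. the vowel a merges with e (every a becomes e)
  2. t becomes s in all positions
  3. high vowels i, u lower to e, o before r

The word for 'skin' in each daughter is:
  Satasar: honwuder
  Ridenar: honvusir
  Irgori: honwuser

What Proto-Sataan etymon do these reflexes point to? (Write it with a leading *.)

Position 7: Satasar has e, Ridenar has i, Irgori has e. Ridenar preserves i here (none of its changes turn any other segment into i), so the proto-segment is *i.
Position 4: Satasar has w, Ridenar has v, Irgori has w. Satasar preserves w here (none of its changes turn any other segment into w), so the proto-segment is *w.
Verify the candidate proto-form against each daughter:
Satasar: *honwutir
  honwutir (rule 1 does not apply)
  honwutir → honwudir   [intervocalic voicing]
  honwudir → honwuder   [vowel merger]
  giving Satasar honwuder.
Ridenar: start from *honwutir.
  rule 1: no change — honwutir
  rule 2 (palatalisation): honwutir → honwusir
  rule 3: no change — honwusir
  rule 4 (unconditioned shift): honwusir → honvusir
  ⇒ Ridenar honvusir
Irgori: start from *honwutir.
  rule 1: no change — honwutir
  rule 2 (unconditioned shift): honwutir → honwusir
  rule 3 (pre-rhotic lowering): honwusir → honwuser
  ⇒ Irgori honwuser
Only *honwutir yields all of Satasar honwuder, Ridenar honvusir, Irgori honwuser.

*honwutir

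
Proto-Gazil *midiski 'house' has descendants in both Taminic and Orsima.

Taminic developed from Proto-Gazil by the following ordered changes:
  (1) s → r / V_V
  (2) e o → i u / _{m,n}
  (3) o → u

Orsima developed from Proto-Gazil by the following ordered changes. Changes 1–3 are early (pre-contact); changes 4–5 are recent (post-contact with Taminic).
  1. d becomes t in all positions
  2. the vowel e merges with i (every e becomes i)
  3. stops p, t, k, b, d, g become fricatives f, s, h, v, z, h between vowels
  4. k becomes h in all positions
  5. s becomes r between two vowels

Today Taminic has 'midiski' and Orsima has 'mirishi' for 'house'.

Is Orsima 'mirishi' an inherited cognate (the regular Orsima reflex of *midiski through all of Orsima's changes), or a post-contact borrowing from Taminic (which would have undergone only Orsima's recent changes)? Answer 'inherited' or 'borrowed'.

If inherited, *midiski would pass through all of Orsima's changes:
Orsima: start from *midiski.
  rule 1 (unconditioned shift): midiski → mitiski
  rule 2: no change — mitiski
  rule 3 (intervocalic lenition): mitiski → misiski
  rule 4 (unconditioned shift): misiski → misishi
  rule 5 (rhotacism): misishi → mirishi
  ⇒ Orsima mirishi
If borrowed from Taminic 'midiski' after the early changes, it would undergo only the recent ones:
  rule 4 (unconditioned shift): midiski → midishi
  rule 5 (rhotacism): no change (midishi)
  ⇒ as a loan: midishi
Orsima 'mirishi' matches the inherited outcome exactly, so it is an inherited cognate, not a loan.

inherited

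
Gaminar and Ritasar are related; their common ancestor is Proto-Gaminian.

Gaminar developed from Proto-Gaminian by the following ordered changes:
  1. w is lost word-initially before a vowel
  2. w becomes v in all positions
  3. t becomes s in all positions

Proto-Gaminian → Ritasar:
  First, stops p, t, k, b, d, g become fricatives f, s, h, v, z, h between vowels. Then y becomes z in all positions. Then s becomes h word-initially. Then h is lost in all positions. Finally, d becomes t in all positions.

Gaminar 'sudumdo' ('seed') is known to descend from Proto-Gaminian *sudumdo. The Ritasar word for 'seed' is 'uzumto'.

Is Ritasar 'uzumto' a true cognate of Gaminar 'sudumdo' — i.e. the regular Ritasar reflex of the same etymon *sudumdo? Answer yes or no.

yes

Derive the expected Ritasar reflex of *sudumdo:
Ritasar: start from *sudumdo.
  rule 1 (intervocalic lenition): sudumdo → suzumdo
  rule 2: no change — suzumdo
  rule 3 (debuccalisation): suzumdo → huzumdo
  rule 4 (h-loss): huzumdo → uzumdo
  rule 5 (unconditioned shift): uzumdo → uzumto
  ⇒ Ritasar uzumto
Ritasar 'uzumto' matches the regular reflex exactly, so the pair is cognate.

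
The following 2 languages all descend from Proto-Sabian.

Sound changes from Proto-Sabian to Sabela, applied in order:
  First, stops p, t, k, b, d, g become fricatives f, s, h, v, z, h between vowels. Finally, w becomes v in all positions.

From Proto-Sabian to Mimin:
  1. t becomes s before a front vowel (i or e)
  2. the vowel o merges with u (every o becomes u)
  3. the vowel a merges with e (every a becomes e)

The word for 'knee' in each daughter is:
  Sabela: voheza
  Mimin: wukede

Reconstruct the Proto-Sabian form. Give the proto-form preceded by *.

Position 2: Sabela has o, Mimin has u. Sabela preserves o here (none of its changes turn any other segment into o), so the proto-segment is *o.
Position 3: Sabela has h, Mimin has k. Mimin preserves k here (none of its changes turn any other segment into k), so the proto-segment is *k.
Verify the candidate proto-form against each daughter:
Sabela: *wokeda
  wokeda → woheza   [intervocalic lenition]
  woheza → voheza   [unconditioned shift]
  giving Sabela voheza.
Mimin: *wokeda > wukeda > wukede  (by vowel merger, vowel merger)
*wokeda is the unique common source.

*wokeda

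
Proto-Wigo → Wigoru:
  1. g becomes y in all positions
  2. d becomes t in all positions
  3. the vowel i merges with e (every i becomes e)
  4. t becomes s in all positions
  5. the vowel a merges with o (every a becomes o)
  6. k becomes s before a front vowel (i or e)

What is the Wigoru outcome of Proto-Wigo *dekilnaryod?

Wigoru: *dekilnaryod > tekilnaryot > tekelnaryot > sekelnaryos > sekelnoryos > seselnoryos  (by unconditioned shift, vowel merger, unconditioned shift, vowel merger, palatalisation)

seselnoryos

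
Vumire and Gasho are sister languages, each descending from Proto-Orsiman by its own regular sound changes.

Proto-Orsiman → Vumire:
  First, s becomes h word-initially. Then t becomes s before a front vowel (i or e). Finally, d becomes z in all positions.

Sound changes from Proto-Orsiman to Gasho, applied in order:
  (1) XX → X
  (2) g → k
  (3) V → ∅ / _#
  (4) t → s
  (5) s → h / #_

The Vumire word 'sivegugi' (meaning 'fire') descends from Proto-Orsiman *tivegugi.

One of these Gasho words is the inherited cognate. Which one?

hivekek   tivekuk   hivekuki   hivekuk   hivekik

hivekuk

Gasho: *tivegugi > tivekuki > tivekuk > sivekuk > hivekuk  (by unconditioned shift, apocope, unconditioned shift, debuccalisation)
Among the options, 'hivekuk' alone shows every Gasho change applied in order.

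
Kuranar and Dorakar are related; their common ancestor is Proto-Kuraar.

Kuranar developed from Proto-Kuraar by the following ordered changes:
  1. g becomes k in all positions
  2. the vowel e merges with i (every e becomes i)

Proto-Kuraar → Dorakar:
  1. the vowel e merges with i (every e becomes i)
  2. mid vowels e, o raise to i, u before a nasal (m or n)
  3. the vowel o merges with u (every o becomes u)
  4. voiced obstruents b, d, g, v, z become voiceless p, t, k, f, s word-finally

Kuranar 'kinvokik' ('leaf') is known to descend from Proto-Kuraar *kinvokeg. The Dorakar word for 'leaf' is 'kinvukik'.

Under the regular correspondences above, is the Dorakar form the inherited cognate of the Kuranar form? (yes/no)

yes

Derive the expected Dorakar reflex of *kinvokeg:
Dorakar: *kinvokeg
  kinvokeg → kinvokig   [vowel merger]
  kinvokig (rule 2 does not apply)
  kinvokig → kinvukig   [vowel merger]
  kinvukig → kinvukik   [final devoicing]
  giving Dorakar kinvukik.
Dorakar 'kinvukik' matches the regular reflex exactly, so the pair is cognate.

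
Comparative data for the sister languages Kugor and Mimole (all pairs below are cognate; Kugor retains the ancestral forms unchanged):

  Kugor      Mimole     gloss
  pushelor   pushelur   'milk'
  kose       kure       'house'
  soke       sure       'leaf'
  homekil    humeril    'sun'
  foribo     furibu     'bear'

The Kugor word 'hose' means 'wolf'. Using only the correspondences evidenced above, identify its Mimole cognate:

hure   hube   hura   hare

hure

kose ~ kure, soke ~ sure — Kugor o corresponds to Mimole u after a consonant, before a consonant other than r, m, n, p, b, f, v.
kose ~ kure — Kugor s corresponds to Mimole r between vowels (before a front vowel).
Applying these to Kugor 'hose':
  hose → huse   (o→u after a consonant, before a consonant other than r, m, n, p, b, f, v)
  huse → hure   (s→r between vowels (before a front vowel))
So the Mimole cognate is 'hure'.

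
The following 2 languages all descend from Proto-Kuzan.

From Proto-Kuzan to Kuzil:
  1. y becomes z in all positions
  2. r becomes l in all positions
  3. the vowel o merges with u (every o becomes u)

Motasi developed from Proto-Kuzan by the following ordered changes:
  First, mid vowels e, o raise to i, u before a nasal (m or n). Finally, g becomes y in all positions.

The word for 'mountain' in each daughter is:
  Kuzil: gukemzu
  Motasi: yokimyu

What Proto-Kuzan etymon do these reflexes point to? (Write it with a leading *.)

*gokemyu

Position 4: Kuzil has e, Motasi has i. Kuzil preserves e here (none of its changes turn any other segment into e), so the proto-segment is *e.
Position 6: Kuzil has z, Motasi has y. Taking the neighbouring segments as reconstructed: Kuzil z could go back to *z or *y; Motasi y could go back to *g or *y — the one source consistent with every daughter is *y.
Verify the candidate proto-form against each daughter:
Kuzil: start from *gokemyu.
  rule 1 (unconditioned shift): gokemyu → gokemzu
  rule 2: no change — gokemzu
  rule 3 (vowel merger): gokemzu → gukemzu
  ⇒ Kuzil gukemzu
Motasi: *gokemyu > gokimyu > yokimyu  (by pre-nasal raising, unconditioned shift)
*gokemyu is the unique common source.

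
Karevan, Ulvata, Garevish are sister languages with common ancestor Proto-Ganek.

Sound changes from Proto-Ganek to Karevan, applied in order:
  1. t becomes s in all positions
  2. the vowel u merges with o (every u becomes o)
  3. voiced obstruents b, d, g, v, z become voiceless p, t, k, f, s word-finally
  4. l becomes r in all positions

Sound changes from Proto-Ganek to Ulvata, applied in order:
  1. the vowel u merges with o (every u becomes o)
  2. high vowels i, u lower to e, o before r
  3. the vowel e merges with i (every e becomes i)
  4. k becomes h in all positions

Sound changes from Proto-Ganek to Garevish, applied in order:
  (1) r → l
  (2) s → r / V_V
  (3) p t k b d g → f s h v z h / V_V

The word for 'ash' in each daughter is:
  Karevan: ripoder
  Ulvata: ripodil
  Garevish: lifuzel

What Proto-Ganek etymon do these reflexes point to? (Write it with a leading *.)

Position 4: Karevan has o, Ulvata has o, Garevish has u. Garevish preserves u here (none of its changes turn any other segment into u), so the proto-segment is *u.
Position 7: Karevan has r, Ulvata has l, Garevish has l. Ulvata preserves l here (none of its changes turn any other segment into l), so the proto-segment is *l.
Continuing position by position gives *ripudel; check it forward:
Karevan: *ripudel
  ripudel (rule 1 does not apply)
  ripudel → ripodel   [vowel merger]
  ripodel (rule 3 does not apply)
  ripodel → ripoder   [unconditioned shift]
  giving Karevan ripoder.
Ulvata: start from *ripudel.
  rule 1 (vowel merger): ripudel → ripodel
  rule 2: no change — ripodel
  rule 3 (vowel merger): ripodel → ripodil
  rule 4: no change — ripodil
  ⇒ Ulvata ripodil
Garevish: *ripudel
  ripudel → lipudel   [unconditioned shift]
  lipudel (rule 2 does not apply)
  lipudel → lifuzel   [intervocalic lenition]
  giving Garevish lifuzel.
*ripudel is the unique common source.

*ripudel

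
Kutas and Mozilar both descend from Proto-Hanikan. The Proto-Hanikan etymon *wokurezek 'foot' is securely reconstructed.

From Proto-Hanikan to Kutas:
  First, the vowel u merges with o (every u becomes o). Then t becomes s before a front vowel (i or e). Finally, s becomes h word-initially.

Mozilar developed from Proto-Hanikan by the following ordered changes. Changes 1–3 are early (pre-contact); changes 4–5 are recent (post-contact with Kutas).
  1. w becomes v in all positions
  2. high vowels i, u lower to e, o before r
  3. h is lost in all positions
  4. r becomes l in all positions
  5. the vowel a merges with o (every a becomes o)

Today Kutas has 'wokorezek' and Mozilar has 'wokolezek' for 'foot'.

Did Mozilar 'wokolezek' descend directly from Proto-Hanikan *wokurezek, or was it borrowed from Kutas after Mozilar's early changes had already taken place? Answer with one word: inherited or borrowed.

If inherited, *wokurezek would pass through all of Mozilar's changes:
Mozilar: start from *wokurezek.
  rule 1 (unconditioned shift): wokurezek → vokurezek
  rule 2 (pre-rhotic lowering): vokurezek → vokorezek
  rule 3: no change — vokorezek
  rule 4 (unconditioned shift): vokorezek → vokolezek
  rule 5: no change — vokolezek
  ⇒ Mozilar vokolezek
If borrowed from Kutas 'wokorezek' after the early changes, it would undergo only the recent ones:
  rule 4 (unconditioned shift): wokorezek → wokolezek
  rule 5 (vowel merger): no change (wokolezek)
  ⇒ as a loan: wokolezek
Mozilar 'wokolezek' matches the loan outcome 'wokolezek', not the inherited 'vokolezek' — it skipped the early Mozilar changes, so it was borrowed from Kutas.

borrowed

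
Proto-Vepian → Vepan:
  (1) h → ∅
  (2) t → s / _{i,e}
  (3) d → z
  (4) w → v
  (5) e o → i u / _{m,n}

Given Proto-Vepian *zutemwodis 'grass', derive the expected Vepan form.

Vepan: start from *zutemwodis.
  rule 1: no change — zutemwodis
  rule 2 (palatalisation): zutemwodis → zusemwodis
  rule 3 (unconditioned shift): zusemwodis → zusemwozis
  rule 4 (unconditioned shift): zusemwozis → zusemvozis
  rule 5 (pre-nasal raising): zusemvozis → zusimvozis
  ⇒ Vepan zusimvozis

zusimvozis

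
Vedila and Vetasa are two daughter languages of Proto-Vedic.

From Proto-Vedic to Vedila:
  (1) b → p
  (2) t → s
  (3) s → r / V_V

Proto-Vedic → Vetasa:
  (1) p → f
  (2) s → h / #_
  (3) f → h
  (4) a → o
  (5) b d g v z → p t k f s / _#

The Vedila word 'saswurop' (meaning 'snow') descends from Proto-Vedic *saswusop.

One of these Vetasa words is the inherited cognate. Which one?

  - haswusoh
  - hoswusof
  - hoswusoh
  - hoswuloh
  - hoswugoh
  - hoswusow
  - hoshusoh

hoswusoh

Vetasa: *saswusop
  saswusop → saswusof   [unconditioned shift]
  saswusof → haswusof   [debuccalisation]
  haswusof → haswusoh   [unconditioned shift]
  haswusoh → hoswusoh   [vowel merger]
  hoswusoh (rule 5 does not apply)
  giving Vetasa hoswusoh.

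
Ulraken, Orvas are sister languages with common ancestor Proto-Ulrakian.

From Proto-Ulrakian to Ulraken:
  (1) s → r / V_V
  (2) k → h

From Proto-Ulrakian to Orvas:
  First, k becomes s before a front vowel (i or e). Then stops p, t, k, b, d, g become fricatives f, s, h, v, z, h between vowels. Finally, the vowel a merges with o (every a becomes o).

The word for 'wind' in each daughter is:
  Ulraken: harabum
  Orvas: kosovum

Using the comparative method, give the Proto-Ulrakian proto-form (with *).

*kasabum

Position 5: Ulraken has b, Orvas has v. Ulraken preserves b here (none of its changes turn any other segment into b), so the proto-segment is *b.
Position 1: Ulraken has h, Orvas has k. Orvas preserves k here (none of its changes turn any other segment into k), so the proto-segment is *k.
Continuing position by position gives *kasabum; check it forward:
Ulraken: start from *kasabum.
  rule 1 (rhotacism): kasabum → karabum
  rule 2 (unconditioned shift): karabum → harabum
  ⇒ Ulraken harabum
Orvas: *kasabum > kasavum > kosovum  (by intervocalic lenition, vowel merger)
No other proto-form is consistent with every reflex, so the reconstruction is *kasabum.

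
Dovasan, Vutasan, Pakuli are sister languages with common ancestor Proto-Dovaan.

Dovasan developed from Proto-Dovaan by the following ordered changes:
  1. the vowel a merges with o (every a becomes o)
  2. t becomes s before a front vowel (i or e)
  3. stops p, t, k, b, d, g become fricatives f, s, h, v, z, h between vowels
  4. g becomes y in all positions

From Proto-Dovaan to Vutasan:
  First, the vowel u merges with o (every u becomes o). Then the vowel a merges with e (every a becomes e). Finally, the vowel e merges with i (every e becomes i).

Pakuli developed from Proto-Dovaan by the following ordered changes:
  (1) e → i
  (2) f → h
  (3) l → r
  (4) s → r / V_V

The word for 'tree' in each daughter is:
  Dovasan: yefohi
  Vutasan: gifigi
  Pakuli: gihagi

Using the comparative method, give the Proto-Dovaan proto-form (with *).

Position 4: Dovasan has o, Vutasan has i, Pakuli has a. Pakuli preserves a here (none of its changes turn any other segment into a), so the proto-segment is *a.
Position 5: Dovasan has h, Vutasan has g, Pakuli has g. Vutasan preserves g here (none of its changes turn any other segment into g), so the proto-segment is *g.
Verify the candidate proto-form against each daughter:
Dovasan: start from *gefagi.
  rule 1 (vowel merger): gefagi → gefogi
  rule 2: no change — gefogi
  rule 3 (intervocalic lenition): gefogi → gefohi
  rule 4 (unconditioned shift): gefohi → yefohi
  ⇒ Dovasan yefohi
Vutasan: *gefagi > gefegi > gifigi  (by vowel merger, vowel merger)
Pakuli: *gefagi
  gefagi → gifagi   [vowel merger]
  gifagi → gihagi   [unconditioned shift]
  gihagi (rule 3 does not apply)
  gihagi (rule 4 does not apply)
  giving Pakuli gihagi.
No other proto-form is consistent with every reflex, so the reconstruction is *gefagi.

*gefagi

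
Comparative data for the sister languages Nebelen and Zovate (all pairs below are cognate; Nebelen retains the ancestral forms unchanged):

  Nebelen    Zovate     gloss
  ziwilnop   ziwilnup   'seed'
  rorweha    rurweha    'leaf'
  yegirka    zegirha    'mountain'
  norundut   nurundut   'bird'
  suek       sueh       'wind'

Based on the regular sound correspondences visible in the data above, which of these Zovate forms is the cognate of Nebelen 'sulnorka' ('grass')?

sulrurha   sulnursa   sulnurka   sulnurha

sulnurha

rorweha ~ rurweha, norundut ~ nurundut — Nebelen o corresponds to Zovate u after a consonant, before r.
yegirka ~ zegirha — Nebelen k corresponds to Zovate h after a consonant, before a back vowel.
Applying these to Nebelen 'sulnorka':
  sulnorka → sulnurka   (o→u after a consonant, before r)
  sulnurka → sulnurha   (k→h after a consonant, before a back vowel)
So the Zovate cognate is 'sulnurha'.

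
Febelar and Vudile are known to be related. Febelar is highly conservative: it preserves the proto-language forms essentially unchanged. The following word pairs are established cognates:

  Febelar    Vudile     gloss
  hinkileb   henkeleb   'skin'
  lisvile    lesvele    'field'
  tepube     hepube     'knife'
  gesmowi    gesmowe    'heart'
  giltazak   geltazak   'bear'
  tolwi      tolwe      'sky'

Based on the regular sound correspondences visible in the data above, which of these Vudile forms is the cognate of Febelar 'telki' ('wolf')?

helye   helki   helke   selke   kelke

tepube ~ hepube — Febelar t corresponds to Vudile h word-initially before a front vowel.
gesmowi ~ gesmowe, tolwi ~ tolwe — Febelar i corresponds to Vudile e word-finally.
Applying these to Febelar 'telki':
  telki → helki   (t→h word-initially before a front vowel)
  helki → helke   (i→e word-finally)
So the Vudile cognate is 'helke'.

helke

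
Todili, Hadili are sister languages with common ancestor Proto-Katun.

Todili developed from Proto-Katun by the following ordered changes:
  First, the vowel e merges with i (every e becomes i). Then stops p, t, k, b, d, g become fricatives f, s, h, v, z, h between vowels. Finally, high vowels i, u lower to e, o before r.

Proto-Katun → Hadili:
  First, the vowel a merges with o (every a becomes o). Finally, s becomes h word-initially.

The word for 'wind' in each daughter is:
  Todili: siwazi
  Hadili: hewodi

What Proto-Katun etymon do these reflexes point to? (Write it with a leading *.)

*sewadi

Position 4: Todili has a, Hadili has o. Todili preserves a here (none of its changes turn any other segment into a), so the proto-segment is *a.
Position 5: Todili has z, Hadili has d. Hadili preserves d here (none of its changes turn any other segment into d), so the proto-segment is *d.
Continuing position by position gives *sewadi; check it forward:
Todili: *sewadi
  sewadi → siwadi   [vowel merger]
  siwadi → siwazi   [intervocalic lenition]
  siwazi (rule 3 does not apply)
  giving Todili siwazi.
Hadili: *sewadi > sewodi > hewodi  (by vowel merger, debuccalisation)
*sewadi is the unique common source.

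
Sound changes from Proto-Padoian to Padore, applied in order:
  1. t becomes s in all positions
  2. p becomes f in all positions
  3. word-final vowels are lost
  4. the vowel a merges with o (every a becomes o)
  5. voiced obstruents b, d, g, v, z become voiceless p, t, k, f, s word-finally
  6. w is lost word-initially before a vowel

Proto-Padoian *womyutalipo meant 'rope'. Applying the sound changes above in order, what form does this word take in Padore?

omyusolif

Padore: start from *womyutalipo.
  rule 1 (unconditioned shift): womyutalipo → womyusalipo
  rule 2 (unconditioned shift): womyusalipo → womyusalifo
  rule 3 (apocope): womyusalifo → womyusalif
  rule 4 (vowel merger): womyusalif → womyusolif
  rule 5: no change — womyusolif
  rule 6 (glide loss): womyusolif → omyusolif
  ⇒ Padore omyusolif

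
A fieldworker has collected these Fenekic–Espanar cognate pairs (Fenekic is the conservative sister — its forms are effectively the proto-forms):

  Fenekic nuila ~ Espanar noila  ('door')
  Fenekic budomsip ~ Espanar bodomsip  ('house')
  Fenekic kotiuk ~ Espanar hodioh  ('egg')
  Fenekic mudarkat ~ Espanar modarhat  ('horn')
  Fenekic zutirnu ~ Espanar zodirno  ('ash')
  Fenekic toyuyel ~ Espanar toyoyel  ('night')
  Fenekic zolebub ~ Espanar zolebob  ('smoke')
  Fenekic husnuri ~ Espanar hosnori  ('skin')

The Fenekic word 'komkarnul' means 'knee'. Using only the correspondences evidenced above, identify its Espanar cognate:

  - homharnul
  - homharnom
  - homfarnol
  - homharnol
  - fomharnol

kotiuk ~ hodioh — Fenekic k corresponds to Espanar h word-initially before a back vowel.
mudarkat ~ modarhat — Fenekic k corresponds to Espanar h after a consonant, before a back vowel.
budomsip ~ bodomsip, mudarkat ~ modarhat — Fenekic u corresponds to Espanar o after a consonant, before a consonant other than r, m, n, p, b, f, v.
Applying these to Fenekic 'komkarnul':
  komkarnul → homkarnul   (k→h word-initially before a back vowel)
  homkarnul → homharnul   (k→h after a consonant, before a back vowel)
  homharnul → homharnol   (u→o after a consonant, before a consonant other than r, m, n, p, b, f, v)
So the Espanar cognate is 'homharnol'.

homharnol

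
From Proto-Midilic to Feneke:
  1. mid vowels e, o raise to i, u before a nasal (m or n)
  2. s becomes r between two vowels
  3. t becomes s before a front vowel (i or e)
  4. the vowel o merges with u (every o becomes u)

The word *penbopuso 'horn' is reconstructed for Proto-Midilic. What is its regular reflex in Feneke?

Feneke: *penbopuso > pinbopuso > pinbopuro > pinbupuru  (by pre-nasal raising, rhotacism, vowel merger)

pinbupuru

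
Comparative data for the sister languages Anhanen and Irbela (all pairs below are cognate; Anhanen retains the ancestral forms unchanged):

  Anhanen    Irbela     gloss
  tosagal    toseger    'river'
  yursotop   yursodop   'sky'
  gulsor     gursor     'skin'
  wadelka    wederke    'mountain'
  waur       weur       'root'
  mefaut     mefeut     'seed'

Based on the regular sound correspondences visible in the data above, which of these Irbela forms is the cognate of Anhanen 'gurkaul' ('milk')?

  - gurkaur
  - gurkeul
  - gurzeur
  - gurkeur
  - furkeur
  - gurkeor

waur ~ weur, mefaut ~ mefeut — Anhanen a corresponds to Irbela e after a consonant, before a back vowel.
tosagal ~ toseger — Anhanen l corresponds to Irbela r word-finally.
Applying these to Anhanen 'gurkaul':
  gurkaul → gurkeul   (a→e after a consonant, before a back vowel)
  gurkeul → gurkeur   (l→r word-finally)
So the Irbela cognate is 'gurkeur'.

gurkeur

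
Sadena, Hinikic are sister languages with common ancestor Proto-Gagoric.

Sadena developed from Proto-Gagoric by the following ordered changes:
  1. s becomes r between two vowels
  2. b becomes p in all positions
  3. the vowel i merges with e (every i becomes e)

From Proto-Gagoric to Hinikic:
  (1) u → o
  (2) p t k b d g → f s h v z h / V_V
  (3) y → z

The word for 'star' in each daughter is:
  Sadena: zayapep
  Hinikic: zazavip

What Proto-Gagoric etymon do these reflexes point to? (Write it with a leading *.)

*zayabip

Position 5: Sadena has p, Hinikic has v. Taking the neighbouring segments as reconstructed: Sadena p could go back to *p or *b; Hinikic v could go back to *b or *v — the one source consistent with every daughter is *b.
Position 3: Sadena has y, Hinikic has z. Sadena preserves y here (none of its changes turn any other segment into y), so the proto-segment is *y.
Position 6: Sadena has e, Hinikic has i. Hinikic preserves i here (none of its changes turn any other segment into i), so the proto-segment is *i.
Continuing position by position gives *zayabip; check it forward:
Sadena: *zayabip > zayapip > zayapep  (by unconditioned shift, vowel merger)
Hinikic: start from *zayabip.
  rule 1: no change — zayabip
  rule 2 (intervocalic lenition): zayabip → zayavip
  rule 3 (unconditioned shift): zayavip → zazavip
  ⇒ Hinikic zazavip
No other proto-form is consistent with every reflex, so the reconstruction is *zayabip.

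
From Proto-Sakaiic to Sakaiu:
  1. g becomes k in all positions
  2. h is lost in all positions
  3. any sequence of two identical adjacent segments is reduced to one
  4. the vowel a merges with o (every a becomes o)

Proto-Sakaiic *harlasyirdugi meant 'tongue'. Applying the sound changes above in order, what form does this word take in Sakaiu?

orlosyirduki

Sakaiu: *harlasyirdugi > harlasyirduki > arlasyirduki > orlosyirduki  (by unconditioned shift, h-loss, vowel merger)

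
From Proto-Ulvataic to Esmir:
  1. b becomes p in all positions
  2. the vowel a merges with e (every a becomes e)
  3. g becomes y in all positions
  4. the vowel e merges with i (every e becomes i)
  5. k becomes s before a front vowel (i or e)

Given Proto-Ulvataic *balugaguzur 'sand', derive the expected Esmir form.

piluyiyuzur

Esmir: start from *balugaguzur.
  rule 1 (unconditioned shift): balugaguzur → palugaguzur
  rule 2 (vowel merger): palugaguzur → pelugeguzur
  rule 3 (unconditioned shift): pelugeguzur → peluyeyuzur
  rule 4 (vowel merger): peluyeyuzur → piluyiyuzur
  rule 5: no change — piluyiyuzur
  ⇒ Esmir piluyiyuzur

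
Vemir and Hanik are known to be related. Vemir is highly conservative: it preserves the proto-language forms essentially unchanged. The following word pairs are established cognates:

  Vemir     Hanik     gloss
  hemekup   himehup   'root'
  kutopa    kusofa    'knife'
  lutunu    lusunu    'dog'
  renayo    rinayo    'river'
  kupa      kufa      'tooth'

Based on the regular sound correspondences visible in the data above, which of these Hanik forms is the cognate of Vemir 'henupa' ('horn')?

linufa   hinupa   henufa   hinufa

hinufa

renayo ~ rinayo — Vemir e corresponds to Hanik i after a consonant, before a nasal.
kutopa ~ kusofa, kupa ~ kufa — Vemir p corresponds to Hanik f between vowels (before a back vowel).
Applying these to Vemir 'henupa':
  henupa → hinupa   (e→i after a consonant, before a nasal)
  hinupa → hinufa   (p→f between vowels (before a back vowel))
So the Hanik cognate is 'hinufa'.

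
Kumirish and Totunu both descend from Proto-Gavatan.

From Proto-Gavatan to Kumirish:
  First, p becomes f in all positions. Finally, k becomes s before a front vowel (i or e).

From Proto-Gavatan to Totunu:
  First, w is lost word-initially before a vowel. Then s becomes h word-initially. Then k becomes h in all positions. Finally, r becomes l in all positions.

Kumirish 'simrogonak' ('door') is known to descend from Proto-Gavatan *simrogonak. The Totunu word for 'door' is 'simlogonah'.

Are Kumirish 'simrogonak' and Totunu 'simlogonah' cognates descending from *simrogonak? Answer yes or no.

no

Derive the expected Totunu reflex of *simrogonak:
Totunu: *simrogonak
  simrogonak (rule 1 does not apply)
  simrogonak → himrogonak   [debuccalisation]
  himrogonak → himrogonah   [unconditioned shift]
  himrogonah → himlogonah   [unconditioned shift]
  giving Totunu himlogonah.
The regular Totunu reflex would be 'himlogonah', but the attested form is 'simlogonah'. The correspondence is irregular, so they are not cognates (the Totunu form has a different source).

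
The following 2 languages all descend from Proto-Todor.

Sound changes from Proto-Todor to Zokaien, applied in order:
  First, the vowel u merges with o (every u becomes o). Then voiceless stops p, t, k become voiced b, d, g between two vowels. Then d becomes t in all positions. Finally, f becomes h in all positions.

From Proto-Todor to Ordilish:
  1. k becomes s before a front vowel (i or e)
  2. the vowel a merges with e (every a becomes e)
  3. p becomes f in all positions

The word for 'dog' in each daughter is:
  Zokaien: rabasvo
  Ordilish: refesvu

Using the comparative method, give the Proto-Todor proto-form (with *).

Position 7: Zokaien has o, Ordilish has u. Ordilish preserves u here (none of its changes turn any other segment into u), so the proto-segment is *u.
Position 4: Zokaien has a, Ordilish has e. Zokaien preserves a here (none of its changes turn any other segment into a), so the proto-segment is *a.
Verify the candidate proto-form against each daughter:
Zokaien: start from *rapasvu.
  rule 1 (vowel merger): rapasvu → rapasvo
  rule 2 (intervocalic voicing): rapasvo → rabasvo
  rule 3: no change — rabasvo
  rule 4: no change — rabasvo
  ⇒ Zokaien rabasvo
Ordilish: *rapasvu > repesvu > refesvu  (by vowel merger, unconditioned shift)
No other proto-form is consistent with every reflex, so the reconstruction is *rapasvu.

*rapasvu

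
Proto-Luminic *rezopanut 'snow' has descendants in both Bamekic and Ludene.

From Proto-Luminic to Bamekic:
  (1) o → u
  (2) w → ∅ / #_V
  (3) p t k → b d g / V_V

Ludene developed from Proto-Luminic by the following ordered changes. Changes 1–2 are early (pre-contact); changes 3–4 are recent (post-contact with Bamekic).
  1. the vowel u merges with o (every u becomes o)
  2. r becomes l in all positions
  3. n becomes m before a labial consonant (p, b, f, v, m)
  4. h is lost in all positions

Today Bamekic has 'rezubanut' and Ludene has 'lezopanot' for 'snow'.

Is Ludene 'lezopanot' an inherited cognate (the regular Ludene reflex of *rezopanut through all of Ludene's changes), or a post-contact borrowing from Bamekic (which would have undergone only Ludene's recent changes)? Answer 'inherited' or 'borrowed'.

If inherited, *rezopanut would pass through all of Ludene's changes:
Ludene: *rezopanut > rezopanot > lezopanot  (by vowel merger, unconditioned shift)
If borrowed from Bamekic 'rezubanut' after the early changes, it would undergo only the recent ones:
  rule 3 (nasal place assimilation): no change (rezubanut)
  rule 4 (h-loss): no change (rezubanut)
  ⇒ as a loan: rezubanut
Ludene 'lezopanot' matches the inherited outcome exactly, so it is an inherited cognate, not a loan.

inherited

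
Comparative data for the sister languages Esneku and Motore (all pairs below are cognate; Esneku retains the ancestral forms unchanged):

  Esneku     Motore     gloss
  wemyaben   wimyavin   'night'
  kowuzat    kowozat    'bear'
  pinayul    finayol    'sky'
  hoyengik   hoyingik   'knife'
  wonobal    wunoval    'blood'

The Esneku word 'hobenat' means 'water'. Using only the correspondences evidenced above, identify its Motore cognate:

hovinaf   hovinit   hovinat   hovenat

wemyaben ~ wimyavin — Esneku b corresponds to Motore v between vowels (before a front vowel).
wemyaben ~ wimyavin, hoyengik ~ hoyingik — Esneku e corresponds to Motore i after a consonant, before a nasal.
Applying these to Esneku 'hobenat':
  hobenat → hovenat   (b→v between vowels (before a front vowel))
  hovenat → hovinat   (e→i after a consonant, before a nasal)
So the Motore cognate is 'hovinat'.

hovinat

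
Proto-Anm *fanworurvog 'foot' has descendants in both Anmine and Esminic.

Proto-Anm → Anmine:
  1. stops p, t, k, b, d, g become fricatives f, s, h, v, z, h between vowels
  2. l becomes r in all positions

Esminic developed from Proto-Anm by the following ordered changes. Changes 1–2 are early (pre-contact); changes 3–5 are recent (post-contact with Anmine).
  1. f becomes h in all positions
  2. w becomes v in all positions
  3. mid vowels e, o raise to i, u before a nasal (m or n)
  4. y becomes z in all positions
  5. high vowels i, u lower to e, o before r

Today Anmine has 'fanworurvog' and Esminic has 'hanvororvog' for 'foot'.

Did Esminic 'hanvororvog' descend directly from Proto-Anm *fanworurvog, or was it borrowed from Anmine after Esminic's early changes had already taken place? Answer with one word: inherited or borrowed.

inherited

If inherited, *fanworurvog would pass through all of Esminic's changes:
Esminic: *fanworurvog
  fanworurvog → hanworurvog   [unconditioned shift]
  hanworurvog → hanvorurvog   [unconditioned shift]
  hanvorurvog (rule 3 does not apply)
  hanvorurvog (rule 4 does not apply)
  hanvorurvog → hanvororvog   [pre-rhotic lowering]
  giving Esminic hanvororvog.
If borrowed from Anmine 'fanworurvog' after the early changes, it would undergo only the recent ones:
  rule 3 (pre-nasal raising): no change (fanworurvog)
  rule 4 (unconditioned shift): no change (fanworurvog)
  rule 5 (pre-rhotic lowering): fanworurvog → fanwororvog
  ⇒ as a loan: fanwororvog
Esminic 'hanvororvog' matches the inherited outcome exactly, so it is an inherited cognate, not a loan.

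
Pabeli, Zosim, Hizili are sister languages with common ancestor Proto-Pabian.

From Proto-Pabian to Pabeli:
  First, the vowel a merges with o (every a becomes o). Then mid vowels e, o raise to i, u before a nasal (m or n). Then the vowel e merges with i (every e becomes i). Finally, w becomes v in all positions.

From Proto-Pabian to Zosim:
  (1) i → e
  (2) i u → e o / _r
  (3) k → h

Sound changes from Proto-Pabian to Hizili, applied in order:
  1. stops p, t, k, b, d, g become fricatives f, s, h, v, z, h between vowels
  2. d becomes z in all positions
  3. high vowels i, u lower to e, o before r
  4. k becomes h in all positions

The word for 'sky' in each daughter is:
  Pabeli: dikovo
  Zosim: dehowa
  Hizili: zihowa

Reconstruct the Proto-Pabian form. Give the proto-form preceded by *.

*dikowa

Position 5: Pabeli has v, Zosim has w, Hizili has w. Zosim preserves w here (none of its changes turn any other segment into w), so the proto-segment is *w.
Position 1: Pabeli has d, Zosim has d, Hizili has z. Pabeli preserves d here (none of its changes turn any other segment into d), so the proto-segment is *d.
Continuing position by position gives *dikowa; check it forward:
Pabeli: *dikowa
  dikowa → dikowo   [vowel merger]
  dikowo (rule 2 does not apply)
  dikowo (rule 3 does not apply)
  dikowo → dikovo   [unconditioned shift]
  giving Pabeli dikovo.
Zosim: start from *dikowa.
  rule 1 (vowel merger): dikowa → dekowa
  rule 2: no change — dekowa
  rule 3 (unconditioned shift): dekowa → dehowa
  ⇒ Zosim dehowa
Hizili: *dikowa
  dikowa → dihowa   [intervocalic lenition]
  dihowa → zihowa   [unconditioned shift]
  zihowa (rule 3 does not apply)
  zihowa (rule 4 does not apply)
  giving Hizili zihowa.
*dikowa is the unique common source.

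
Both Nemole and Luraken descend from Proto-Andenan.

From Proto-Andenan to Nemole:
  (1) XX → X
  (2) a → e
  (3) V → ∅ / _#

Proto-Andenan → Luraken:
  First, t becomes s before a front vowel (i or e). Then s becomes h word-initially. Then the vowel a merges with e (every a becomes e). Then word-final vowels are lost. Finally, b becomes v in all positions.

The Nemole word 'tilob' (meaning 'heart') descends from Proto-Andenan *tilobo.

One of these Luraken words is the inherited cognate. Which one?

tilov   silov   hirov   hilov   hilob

Luraken: start from *tilobo.
  rule 1 (palatalisation): tilobo → silobo
  rule 2 (debuccalisation): silobo → hilobo
  rule 3: no change — hilobo
  rule 4 (apocope): hilobo → hilob
  rule 5 (unconditioned shift): hilob → hilov
  ⇒ Luraken hilov

hilov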